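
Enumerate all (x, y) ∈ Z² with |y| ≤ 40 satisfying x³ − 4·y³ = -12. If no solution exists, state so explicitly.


The equation is x³ - 4y³ = -12. For fixed y, x³ = 4·y³ − 12, so a solution requires the RHS to be a perfect cube.
Strategy: iterate y from -40 to 40, compute RHS = 4·y³ − 12, and check whether it is a (positive or negative) perfect cube.
Check small values of y:
  y = 0: RHS = -12 is not a perfect cube.
  y = 1: RHS = -8 = (-2)³ ⇒ x = -2 works.
  y = -1: RHS = -16 is not a perfect cube.
  y = 2: RHS = 20 is not a perfect cube.
  y = -2: RHS = -44 is not a perfect cube.
  y = 3: RHS = 96 is not a perfect cube.
  y = -3: RHS = -120 is not a perfect cube.
Continuing, at y = -5: RHS = -512 = (-8)³ ⇒ x = -8 works.
Searching the remaining y in |y| ≤ 40 finds no further solutions.
Collected solutions: (-2, 1), (-8, -5).

Solutions (with |y| ≤ 40): (-2, 1), (-8, -5).


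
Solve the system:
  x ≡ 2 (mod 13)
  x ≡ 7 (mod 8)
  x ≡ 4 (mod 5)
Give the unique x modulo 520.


Moduli 13, 8, 5 are pairwise coprime; by CRT there is a unique solution modulo M = 13 · 8 · 5 = 520.
Solve pairwise, accumulating the modulus:
  Start with x ≡ 2 (mod 13).
  Combine with x ≡ 7 (mod 8): since gcd(13, 8) = 1, we get a unique residue mod 104.
    Write x = 2 + 13·t and substitute into x ≡ 7 (mod 8): 13·t ≡ 7 − 2 = 5 (mod 8).
    Reduce coefficients mod 8: 5·t ≡ 5 (mod 8).
    The inverse of 5 mod 8 is 5 (since 5·5 = 25 = 3·8 + 1), so t ≡ 5·5 = 25 ≡ 1 (mod 8).
    Then x = 2 + 13·1 = 15, valid modulo lcm(13, 8) = 104: x ≡ 15 (mod 104).
  Combine with x ≡ 4 (mod 5): since gcd(104, 5) = 1, we get a unique residue mod 520.
    Write x = 15 + 104·t and substitute into x ≡ 4 (mod 5): 104·t ≡ 4 − 15 = -11 (mod 5).
    Reduce coefficients mod 5: 4·t ≡ 4 (mod 5).
    The inverse of 4 mod 5 is 4 (since 4·4 = 16 = 3·5 + 1), so t ≡ 4·4 = 16 ≡ 1 (mod 5).
    Then x = 15 + 104·1 = 119, valid modulo lcm(104, 5) = 520: x ≡ 119 (mod 520).
Verify: 119 mod 13 = 2 ✓, 119 mod 8 = 7 ✓, 119 mod 5 = 4 ✓.

x ≡ 119 (mod 520).


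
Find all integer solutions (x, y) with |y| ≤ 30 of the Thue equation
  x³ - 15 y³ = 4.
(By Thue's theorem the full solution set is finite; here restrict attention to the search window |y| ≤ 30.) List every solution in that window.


The equation is x³ - 15y³ = 4. For fixed y, x³ = 15·y³ + 4, so a solution requires the RHS to be a perfect cube.
Strategy: iterate y from -30 to 30, compute RHS = 15·y³ + 4, and check whether it is a (positive or negative) perfect cube.
Check small values of y:
  y = 0: RHS = 4 is not a perfect cube.
  y = 1: RHS = 19 is not a perfect cube.
  y = -1: RHS = -11 is not a perfect cube.
  y = 2: RHS = 124 is not a perfect cube.
  y = -2: RHS = -116 is not a perfect cube.
  y = 3: RHS = 409 is not a perfect cube.
  y = -3: RHS = -401 is not a perfect cube.
Continuing the search up to |y| = 30 finds no solutions either.
No (x, y) in the scanned range satisfies the equation.

No integer solutions with |y| ≤ 30.


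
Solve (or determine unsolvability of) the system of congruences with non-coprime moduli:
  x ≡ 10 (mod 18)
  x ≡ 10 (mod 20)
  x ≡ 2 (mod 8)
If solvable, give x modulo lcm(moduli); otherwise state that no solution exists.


Moduli 18, 20, 8 are not pairwise coprime, so CRT works modulo lcm(m_i) when all pairwise compatibility conditions hold.
Pairwise compatibility: gcd(m_i, m_j) must divide a_i - a_j for every pair.
Merge one congruence at a time:
  Start: x ≡ 10 (mod 18).
  Combine with x ≡ 10 (mod 20): gcd(18, 20) = 2; 10 - 10 = 0, which IS divisible by 2, so compatible.
    Write x = 10 + 18·t and substitute into x ≡ 10 (mod 20): 18·t ≡ 10 − 10 = 0 (mod 20).
    Divide the congruence (and modulus) by g = 2: 9·t ≡ 0 (mod 10).
    The inverse of 9 mod 10 is 9 (since 9·9 = 81 = 8·10 + 1), so t ≡ 9·0 = 0 ≡ 0 (mod 10).
    Then x = 10 + 18·0 = 10, valid modulo lcm(18, 20) = 180: x ≡ 10 (mod 180).
  Combine with x ≡ 2 (mod 8): gcd(180, 8) = 4; 2 - 10 = -8, which IS divisible by 4, so compatible.
    Write x = 10 + 180·t and substitute into x ≡ 2 (mod 8): 180·t ≡ 2 − 10 = -8 (mod 8).
    Divide the congruence (and modulus) by g = 4: 45·t ≡ -2 (mod 2).
    Reduce coefficients mod 2: 1·t ≡ 0 (mod 2).
    So t ≡ 0 (mod 2).
    Then x = 10 + 180·0 = 10, valid modulo lcm(180, 8) = 360: x ≡ 10 (mod 360).
Verify: 10 mod 18 = 10, 10 mod 20 = 10, 10 mod 8 = 2.

x ≡ 10 (mod 360).


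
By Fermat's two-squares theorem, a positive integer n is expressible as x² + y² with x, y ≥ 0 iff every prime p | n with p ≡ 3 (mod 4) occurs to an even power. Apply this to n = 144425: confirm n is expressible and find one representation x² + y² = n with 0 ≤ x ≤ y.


Step 1: Factor n = 144425 = 5^2 · 53 · 109.
Step 2: Check the mod-4 condition on each prime factor: 5 ≡ 1 (mod 4), exponent 2; 53 ≡ 1 (mod 4), exponent 1; 109 ≡ 1 (mod 4), exponent 1.
All primes ≡ 3 (mod 4) appear to even exponent (or don't appear), so by the two-squares theorem n IS expressible as a sum of two squares.
Step 3: Build a representation. Group n = k² · m with k = 5 and m = 53 · 109 = 5777 (a product of primes ≡ 1 (mod 4)); a representation of m scales to one of n via (k·x)² + (k·y)² = k²(x² + y²). Each prime p ≡ 1 (mod 4) is itself a sum of two squares; find a² by testing p − a² for a perfect square:
  53: 53 − 1² = 52, 53 − 2² = 49 = 7² ⇒ 53 = 2² + 7².
  109: 109 − 1² = 108, 109 − 2² = 105, 109 − 3² = 100 = 10² ⇒ 109 = 3² + 10².
  Combine using the Brahmagupta–Fibonacci identity (a² + b²)(c² + d²) = (ac − bd)² + (ad + bc)² = (ac + bd)² + (ad − bc)²:
  53 · 109 = 5777: from (2² + 7²)(3² + 10²), take (2·3 − 7·10, 2·10 + 7·3) = (6 − 70, 20 + 21) = (-64, 41); dropping signs (only squares matter) gives (64, 41); check 64² + 41² = 4096 + 1681 = 5777 ✓.
  Scale by k = 5: (5·64, 5·41) = (320, 205).
Step 4: Order so x ≤ y and verify: 205² + 320² = 42025 + 102400 = 144425 = n. ✓

n = 144425 = 205² + 320² (one valid representation with x ≤ y).


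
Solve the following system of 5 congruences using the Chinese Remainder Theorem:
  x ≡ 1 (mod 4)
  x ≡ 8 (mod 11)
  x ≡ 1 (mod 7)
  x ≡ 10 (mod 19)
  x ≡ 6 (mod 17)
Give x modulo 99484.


Product of moduli M = 4 · 11 · 7 · 19 · 17 = 99484.
Merge one congruence at a time:
  Start: x ≡ 1 (mod 4).
  Combine with x ≡ 8 (mod 11); new modulus lcm = 44.
    Write x = 1 + 4·t and substitute into x ≡ 8 (mod 11): 4·t ≡ 8 − 1 = 7 (mod 11).
    The inverse of 4 mod 11 is 3 (since 4·3 = 12 = 1·11 + 1), so t ≡ 3·7 = 21 ≡ 10 (mod 11).
    Then x = 1 + 4·10 = 41, valid modulo lcm(4, 11) = 44: x ≡ 41 (mod 44).
  Combine with x ≡ 1 (mod 7); new modulus lcm = 308.
    Write x = 41 + 44·t and substitute into x ≡ 1 (mod 7): 44·t ≡ 1 − 41 = -40 (mod 7).
    Reduce coefficients mod 7: 2·t ≡ 2 (mod 7).
    The inverse of 2 mod 7 is 4 (since 2·4 = 8 = 1·7 + 1), so t ≡ 4·2 = 8 ≡ 1 (mod 7).
    Then x = 41 + 44·1 = 85, valid modulo lcm(44, 7) = 308: x ≡ 85 (mod 308).
  Combine with x ≡ 10 (mod 19); new modulus lcm = 5852.
    Write x = 85 + 308·t and substitute into x ≡ 10 (mod 19): 308·t ≡ 10 − 85 = -75 (mod 19).
    Reduce coefficients mod 19: 4·t ≡ 1 (mod 19).
    The inverse of 4 mod 19 is 5 (since 4·5 = 20 = 1·19 + 1), so t ≡ 5·1 = 5 ≡ 5 (mod 19).
    Then x = 85 + 308·5 = 1625, valid modulo lcm(308, 19) = 5852: x ≡ 1625 (mod 5852).
  Combine with x ≡ 6 (mod 17); new modulus lcm = 99484.
    Write x = 1625 + 5852·t and substitute into x ≡ 6 (mod 17): 5852·t ≡ 6 − 1625 = -1619 (mod 17).
    Reduce coefficients mod 17: 4·t ≡ 13 (mod 17).
    The inverse of 4 mod 17 is 13 (since 4·13 = 52 = 3·17 + 1), so t ≡ 13·13 = 169 ≡ 16 (mod 17).
    Then x = 1625 + 5852·16 = 95257, valid modulo lcm(5852, 17) = 99484: x ≡ 95257 (mod 99484).
Verify against each original: 95257 mod 4 = 1, 95257 mod 11 = 8, 95257 mod 7 = 1, 95257 mod 19 = 10, 95257 mod 17 = 6.

x ≡ 95257 (mod 99484).


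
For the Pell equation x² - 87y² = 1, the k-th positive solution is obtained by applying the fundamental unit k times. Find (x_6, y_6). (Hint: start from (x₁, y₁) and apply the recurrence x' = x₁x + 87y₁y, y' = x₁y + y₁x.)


Step 1: Find the fundamental solution (x₁, y₁) of x² - 87y² = 1.
  Expand √87 as a continued fraction. a₀ = ⌊√87⌋ = 9; iterate m_{k+1} = d_k·a_k − m_k, d_{k+1} = (87 − m_{k+1}²)/d_k, a_{k+1} = ⌊(a₀ + m_{k+1})/d_{k+1}⌋ (starting m₀ = 0, d₀ = 1), with convergents p_k = a_k·p_{k-1} + p_{k-2}, q_k = a_k·q_{k-1} + q_{k-2} (p₋₁ = 1, q₋₁ = 0):
  k = 0: a₀ = 9; p₀/q₀ = 9/1; p₀² − 87·q₀² = 81 − 87 = -6.
  k = 1: m = 9, d = 6, a = ⌊(9 + 9)/6⌋ = 3; p/q = (3·9 + 1)/(3·1 + 0) = 28/3; p² − 87·q² = 784 − 783 = 1.
  The first convergent with p² − 87·q² = 1 gives the fundamental solution (x₁, y₁) = (28, 3).
Step 2: Apply the recurrence (x_{n+1}, y_{n+1}) = (x₁x_n + 87y₁y_n, x₁y_n + y₁x_n) repeatedly.
  From (x_1, y_1) = (28, 3): x_2 = 28·28 + 87·3·3 = 1567; y_2 = 28·3 + 3·28 = 168.
  From (x_2, y_2) = (1567, 168): x_3 = 28·1567 + 87·3·168 = 87724; y_3 = 28·168 + 3·1567 = 9405.
  From (x_3, y_3) = (87724, 9405): x_4 = 28·87724 + 87·3·9405 = 4910977; y_4 = 28·9405 + 3·87724 = 526512.
  From (x_4, y_4) = (4910977, 526512): x_5 = 28·4910977 + 87·3·526512 = 274926988; y_5 = 28·526512 + 3·4910977 = 29475267.
  From (x_5, y_5) = (274926988, 29475267): x_6 = 28·274926988 + 87·3·29475267 = 15391000351; y_6 = 28·29475267 + 3·274926988 = 1650088440.
Step 3: Verify x_6² - 87·y_6² = 236882891804482123201 - 236882891804482123200 = 1 (should be 1). ✓

(x_1, y_1) = (28, 3); (x_6, y_6) = (15391000351, 1650088440).


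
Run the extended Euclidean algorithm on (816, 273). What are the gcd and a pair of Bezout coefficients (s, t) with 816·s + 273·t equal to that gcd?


Euclidean algorithm on (816, 273) — divide until remainder is 0:
  816 = 2 · 273 + 270
  273 = 1 · 270 + 3
  270 = 90 · 3 + 0
gcd(816, 273) = 3.
Track Bezout coefficients alongside the remainders: start with r₀ = 816 = a·1 + b·0 (s = 1, t = 0) and r₁ = 273 = a·0 + b·1 (s = 0, t = 1); each new remainder r_{k+1} = r_{k-1} − q_k·r_k inherits s_{k+1} = s_{k-1} − q_k·s_k, t_{k+1} = t_{k-1} − q_k·t_k, so r_k = a·s_k + b·t_k at every step:
  q = 2: r = 270, s = 1 − 2·0 = 1, t = 0 − 2·1 = -2  (check: 816·1 + 273·(-2) = 270)
  q = 1: r = 3, s = 0 − 1·1 = -1, t = 1 − 1·(-2) = 3  (check: 816·(-1) + 273·3 = 3)
The row with r = 3 (the gcd) gives the Bezout coefficients s = -1, t = 3.
Result: 816 · (-1) + 273 · (3) = 3.

gcd(816, 273) = 3; s = -1, t = 3 (check: 816·(-1) + 273·3 = 3).


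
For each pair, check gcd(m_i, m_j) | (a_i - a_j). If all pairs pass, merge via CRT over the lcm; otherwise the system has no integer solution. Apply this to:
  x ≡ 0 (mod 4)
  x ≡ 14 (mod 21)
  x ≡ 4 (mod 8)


Moduli 4, 21, 8 are not pairwise coprime, so CRT works modulo lcm(m_i) when all pairwise compatibility conditions hold.
Pairwise compatibility: gcd(m_i, m_j) must divide a_i - a_j for every pair.
Merge one congruence at a time:
  Start: x ≡ 0 (mod 4).
  Combine with x ≡ 14 (mod 21): gcd(4, 21) = 1; 14 - 0 = 14, which IS divisible by 1, so compatible.
    Write x = 0 + 4·t and substitute into x ≡ 14 (mod 21): 4·t ≡ 14 − 0 = 14 (mod 21).
    The inverse of 4 mod 21 is 16 (since 4·16 = 64 = 3·21 + 1), so t ≡ 16·14 = 224 ≡ 14 (mod 21).
    Then x = 0 + 4·14 = 56, valid modulo lcm(4, 21) = 84: x ≡ 56 (mod 84).
  Combine with x ≡ 4 (mod 8): gcd(84, 8) = 4; 4 - 56 = -52, which IS divisible by 4, so compatible.
    Write x = 56 + 84·t and substitute into x ≡ 4 (mod 8): 84·t ≡ 4 − 56 = -52 (mod 8).
    Divide the congruence (and modulus) by g = 4: 21·t ≡ -13 (mod 2).
    Reduce coefficients mod 2: 1·t ≡ 1 (mod 2).
    So t ≡ 1 (mod 2).
    Then x = 56 + 84·1 = 140, valid modulo lcm(84, 8) = 168: x ≡ 140 (mod 168).
Verify: 140 mod 4 = 0, 140 mod 21 = 14, 140 mod 8 = 4.

x ≡ 140 (mod 168).


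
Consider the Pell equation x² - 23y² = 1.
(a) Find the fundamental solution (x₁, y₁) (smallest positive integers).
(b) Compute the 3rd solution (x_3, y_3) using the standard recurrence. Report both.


Step 1: Find the fundamental solution (x₁, y₁) of x² - 23y² = 1.
  Expand √23 as a continued fraction. a₀ = ⌊√23⌋ = 4; iterate m_{k+1} = d_k·a_k − m_k, d_{k+1} = (23 − m_{k+1}²)/d_k, a_{k+1} = ⌊(a₀ + m_{k+1})/d_{k+1}⌋ (starting m₀ = 0, d₀ = 1), with convergents p_k = a_k·p_{k-1} + p_{k-2}, q_k = a_k·q_{k-1} + q_{k-2} (p₋₁ = 1, q₋₁ = 0):
  k = 0: a₀ = 4; p₀/q₀ = 4/1; p₀² − 23·q₀² = 16 − 23 = -7.
  k = 1: m = 4, d = 7, a = ⌊(4 + 4)/7⌋ = 1; p/q = (1·4 + 1)/(1·1 + 0) = 5/1; p² − 23·q² = 25 − 23 = 2.
  k = 2: m = 3, d = 2, a = ⌊(4 + 3)/2⌋ = 3; p/q = (3·5 + 4)/(3·1 + 1) = 19/4; p² − 23·q² = 361 − 368 = -7.
  k = 3: m = 3, d = 7, a = ⌊(4 + 3)/7⌋ = 1; p/q = (1·19 + 5)/(1·4 + 1) = 24/5; p² − 23·q² = 576 − 575 = 1.
  The first convergent with p² − 23·q² = 1 gives the fundamental solution (x₁, y₁) = (24, 5).
Step 2: Apply the recurrence (x_{n+1}, y_{n+1}) = (x₁x_n + 23y₁y_n, x₁y_n + y₁x_n) repeatedly.
  From (x_1, y_1) = (24, 5): x_2 = 24·24 + 23·5·5 = 1151; y_2 = 24·5 + 5·24 = 240.
  From (x_2, y_2) = (1151, 240): x_3 = 24·1151 + 23·5·240 = 55224; y_3 = 24·240 + 5·1151 = 11515.
Step 3: Verify x_3² - 23·y_3² = 3049690176 - 3049690175 = 1 (should be 1). ✓

(x_1, y_1) = (24, 5); (x_3, y_3) = (55224, 11515).


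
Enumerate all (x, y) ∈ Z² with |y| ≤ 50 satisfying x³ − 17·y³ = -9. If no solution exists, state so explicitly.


The equation is x³ - 17y³ = -9. For fixed y, x³ = 17·y³ − 9, so a solution requires the RHS to be a perfect cube.
Strategy: iterate y from -50 to 50, compute RHS = 17·y³ − 9, and check whether it is a (positive or negative) perfect cube.
Check small values of y:
  y = 0: RHS = -9 is not a perfect cube.
  y = 1: RHS = 8 = (2)³ ⇒ x = 2 works.
  y = -1: RHS = -26 is not a perfect cube.
  y = 2: RHS = 127 is not a perfect cube.
  y = -2: RHS = -145 is not a perfect cube.
  y = 3: RHS = 450 is not a perfect cube.
  y = -3: RHS = -468 is not a perfect cube.
Continuing the search up to |y| = 50 finds no further solutions beyond those listed.
Collected solutions: (2, 1).

Solutions (with |y| ≤ 50): (2, 1).


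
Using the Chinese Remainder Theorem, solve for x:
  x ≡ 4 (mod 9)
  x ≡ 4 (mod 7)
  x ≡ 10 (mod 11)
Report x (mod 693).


Moduli 9, 7, 11 are pairwise coprime; by CRT there is a unique solution modulo M = 9 · 7 · 11 = 693.
Solve pairwise, accumulating the modulus:
  Start with x ≡ 4 (mod 9).
  Combine with x ≡ 4 (mod 7): since gcd(9, 7) = 1, we get a unique residue mod 63.
    Write x = 4 + 9·t and substitute into x ≡ 4 (mod 7): 9·t ≡ 4 − 4 = 0 (mod 7).
    Reduce coefficients mod 7: 2·t ≡ 0 (mod 7).
    The inverse of 2 mod 7 is 4 (since 2·4 = 8 = 1·7 + 1), so t ≡ 4·0 = 0 ≡ 0 (mod 7).
    Then x = 4 + 9·0 = 4, valid modulo lcm(9, 7) = 63: x ≡ 4 (mod 63).
  Combine with x ≡ 10 (mod 11): since gcd(63, 11) = 1, we get a unique residue mod 693.
    Write x = 4 + 63·t and substitute into x ≡ 10 (mod 11): 63·t ≡ 10 − 4 = 6 (mod 11).
    Reduce coefficients mod 11: 8·t ≡ 6 (mod 11).
    The inverse of 8 mod 11 is 7 (since 8·7 = 56 = 5·11 + 1), so t ≡ 7·6 = 42 ≡ 9 (mod 11).
    Then x = 4 + 63·9 = 571, valid modulo lcm(63, 11) = 693: x ≡ 571 (mod 693).
Verify: 571 mod 9 = 4 ✓, 571 mod 7 = 4 ✓, 571 mod 11 = 10 ✓.

x ≡ 571 (mod 693).


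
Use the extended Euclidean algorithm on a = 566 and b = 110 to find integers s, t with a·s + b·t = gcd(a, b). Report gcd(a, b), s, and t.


Euclidean algorithm on (566, 110) — divide until remainder is 0:
  566 = 5 · 110 + 16
  110 = 6 · 16 + 14
  16 = 1 · 14 + 2
  14 = 7 · 2 + 0
gcd(566, 110) = 2.
Track Bezout coefficients alongside the remainders: start with r₀ = 566 = a·1 + b·0 (s = 1, t = 0) and r₁ = 110 = a·0 + b·1 (s = 0, t = 1); each new remainder r_{k+1} = r_{k-1} − q_k·r_k inherits s_{k+1} = s_{k-1} − q_k·s_k, t_{k+1} = t_{k-1} − q_k·t_k, so r_k = a·s_k + b·t_k at every step:
  q = 5: r = 16, s = 1 − 5·0 = 1, t = 0 − 5·1 = -5  (check: 566·1 + 110·(-5) = 16)
  q = 6: r = 14, s = 0 − 6·1 = -6, t = 1 − 6·(-5) = 31  (check: 566·(-6) + 110·31 = 14)
  q = 1: r = 2, s = 1 − 1·(-6) = 7, t = -5 − 1·31 = -36  (check: 566·7 + 110·(-36) = 2)
The row with r = 2 (the gcd) gives the Bezout coefficients s = 7, t = -36.
Result: 566 · (7) + 110 · (-36) = 2.

gcd(566, 110) = 2; s = 7, t = -36 (check: 566·7 + 110·(-36) = 2).


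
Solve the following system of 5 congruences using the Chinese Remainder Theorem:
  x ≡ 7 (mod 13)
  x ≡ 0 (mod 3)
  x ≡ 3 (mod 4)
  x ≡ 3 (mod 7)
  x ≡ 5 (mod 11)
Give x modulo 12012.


Product of moduli M = 13 · 3 · 4 · 7 · 11 = 12012.
Merge one congruence at a time:
  Start: x ≡ 7 (mod 13).
  Combine with x ≡ 0 (mod 3); new modulus lcm = 39.
    Write x = 7 + 13·t and substitute into x ≡ 0 (mod 3): 13·t ≡ 0 − 7 = -7 (mod 3).
    Reduce coefficients mod 3: 1·t ≡ 2 (mod 3).
    So t ≡ 2 (mod 3).
    Then x = 7 + 13·2 = 33, valid modulo lcm(13, 3) = 39: x ≡ 33 (mod 39).
  Combine with x ≡ 3 (mod 4); new modulus lcm = 156.
    Write x = 33 + 39·t and substitute into x ≡ 3 (mod 4): 39·t ≡ 3 − 33 = -30 (mod 4).
    Reduce coefficients mod 4: 3·t ≡ 2 (mod 4).
    The inverse of 3 mod 4 is 3 (since 3·3 = 9 = 2·4 + 1), so t ≡ 3·2 = 6 ≡ 2 (mod 4).
    Then x = 33 + 39·2 = 111, valid modulo lcm(39, 4) = 156: x ≡ 111 (mod 156).
  Combine with x ≡ 3 (mod 7); new modulus lcm = 1092.
    Write x = 111 + 156·t and substitute into x ≡ 3 (mod 7): 156·t ≡ 3 − 111 = -108 (mod 7).
    Reduce coefficients mod 7: 2·t ≡ 4 (mod 7).
    The inverse of 2 mod 7 is 4 (since 2·4 = 8 = 1·7 + 1), so t ≡ 4·4 = 16 ≡ 2 (mod 7).
    Then x = 111 + 156·2 = 423, valid modulo lcm(156, 7) = 1092: x ≡ 423 (mod 1092).
  Combine with x ≡ 5 (mod 11); new modulus lcm = 12012.
    Write x = 423 + 1092·t and substitute into x ≡ 5 (mod 11): 1092·t ≡ 5 − 423 = -418 (mod 11).
    Reduce coefficients mod 11: 3·t ≡ 0 (mod 11).
    The inverse of 3 mod 11 is 4 (since 3·4 = 12 = 1·11 + 1), so t ≡ 4·0 = 0 ≡ 0 (mod 11).
    Then x = 423 + 1092·0 = 423, valid modulo lcm(1092, 11) = 12012: x ≡ 423 (mod 12012).
Verify against each original: 423 mod 13 = 7, 423 mod 3 = 0, 423 mod 4 = 3, 423 mod 7 = 3, 423 mod 11 = 5.

x ≡ 423 (mod 12012).


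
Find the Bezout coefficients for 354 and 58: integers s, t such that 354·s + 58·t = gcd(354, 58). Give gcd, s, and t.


Euclidean algorithm on (354, 58) — divide until remainder is 0:
  354 = 6 · 58 + 6
  58 = 9 · 6 + 4
  6 = 1 · 4 + 2
  4 = 2 · 2 + 0
gcd(354, 58) = 2.
Track Bezout coefficients alongside the remainders: start with r₀ = 354 = a·1 + b·0 (s = 1, t = 0) and r₁ = 58 = a·0 + b·1 (s = 0, t = 1); each new remainder r_{k+1} = r_{k-1} − q_k·r_k inherits s_{k+1} = s_{k-1} − q_k·s_k, t_{k+1} = t_{k-1} − q_k·t_k, so r_k = a·s_k + b·t_k at every step:
  q = 6: r = 6, s = 1 − 6·0 = 1, t = 0 − 6·1 = -6  (check: 354·1 + 58·(-6) = 6)
  q = 9: r = 4, s = 0 − 9·1 = -9, t = 1 − 9·(-6) = 55  (check: 354·(-9) + 58·55 = 4)
  q = 1: r = 2, s = 1 − 1·(-9) = 10, t = -6 − 1·55 = -61  (check: 354·10 + 58·(-61) = 2)
The row with r = 2 (the gcd) gives the Bezout coefficients s = 10, t = -61.
Result: 354 · (10) + 58 · (-61) = 2.

gcd(354, 58) = 2; s = 10, t = -61 (check: 354·10 + 58·(-61) = 2).


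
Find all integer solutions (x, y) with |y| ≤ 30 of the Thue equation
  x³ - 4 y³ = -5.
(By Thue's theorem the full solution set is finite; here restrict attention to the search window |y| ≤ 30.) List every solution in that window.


The equation is x³ - 4y³ = -5. For fixed y, x³ = 4·y³ − 5, so a solution requires the RHS to be a perfect cube.
Strategy: iterate y from -30 to 30, compute RHS = 4·y³ − 5, and check whether it is a (positive or negative) perfect cube.
Check small values of y:
  y = 0: RHS = -5 is not a perfect cube.
  y = 1: RHS = -1 = (-1)³ ⇒ x = -1 works.
  y = -1: RHS = -9 is not a perfect cube.
  y = 2: RHS = 27 = (3)³ ⇒ x = 3 works.
  y = -2: RHS = -37 is not a perfect cube.
  y = 3: RHS = 103 is not a perfect cube.
  y = -3: RHS = -113 is not a perfect cube.
Continuing the search up to |y| = 30 finds no further solutions beyond those listed.
Collected solutions: (-1, 1), (3, 2).

Solutions (with |y| ≤ 30): (-1, 1), (3, 2).


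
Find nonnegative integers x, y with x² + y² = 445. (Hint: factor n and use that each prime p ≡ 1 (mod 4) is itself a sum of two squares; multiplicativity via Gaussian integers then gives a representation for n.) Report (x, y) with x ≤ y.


Step 1: Factor n = 445 = 5 · 89.
Step 2: Check the mod-4 condition on each prime factor: 5 ≡ 1 (mod 4), exponent 1; 89 ≡ 1 (mod 4), exponent 1.
All primes ≡ 3 (mod 4) appear to even exponent (or don't appear), so by the two-squares theorem n IS expressible as a sum of two squares.
Step 3: Build a representation. Here n = 5 · 89 is a product of primes ≡ 1 (mod 4). Each prime p ≡ 1 (mod 4) is itself a sum of two squares; find a² by testing p − a² for a perfect square:
  5: 5 − 1² = 4 = 2² ⇒ 5 = 1² + 2².
  89: 89 − 1² = 88, 89 − 2² = 85, 89 − 3² = 80, 89 − 4² = 73, 89 − 5² = 64 = 8² ⇒ 89 = 5² + 8².
  Combine using the Brahmagupta–Fibonacci identity (a² + b²)(c² + d²) = (ac − bd)² + (ad + bc)² = (ac + bd)² + (ad − bc)²:
  5 · 89 = 445: from (1² + 2²)(5² + 8²), take (1·5 − 2·8, 1·8 + 2·5) = (5 − 16, 8 + 10) = (-11, 18); dropping signs (only squares matter) gives (11, 18); check 11² + 18² = 121 + 324 = 445 ✓.
Step 4: Order so x ≤ y and verify: 11² + 18² = 121 + 324 = 445 = n. ✓

n = 445 = 11² + 18² (one valid representation with x ≤ y).


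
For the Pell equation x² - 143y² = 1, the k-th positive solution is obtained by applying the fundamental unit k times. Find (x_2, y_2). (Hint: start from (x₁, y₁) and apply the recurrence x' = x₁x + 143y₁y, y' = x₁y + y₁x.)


Step 1: Find the fundamental solution (x₁, y₁) of x² - 143y² = 1.
  Expand √143 as a continued fraction. a₀ = ⌊√143⌋ = 11; iterate m_{k+1} = d_k·a_k − m_k, d_{k+1} = (143 − m_{k+1}²)/d_k, a_{k+1} = ⌊(a₀ + m_{k+1})/d_{k+1}⌋ (starting m₀ = 0, d₀ = 1), with convergents p_k = a_k·p_{k-1} + p_{k-2}, q_k = a_k·q_{k-1} + q_{k-2} (p₋₁ = 1, q₋₁ = 0):
  k = 0: a₀ = 11; p₀/q₀ = 11/1; p₀² − 143·q₀² = 121 − 143 = -22.
  k = 1: m = 11, d = 22, a = ⌊(11 + 11)/22⌋ = 1; p/q = (1·11 + 1)/(1·1 + 0) = 12/1; p² − 143·q² = 144 − 143 = 1.
  The first convergent with p² − 143·q² = 1 gives the fundamental solution (x₁, y₁) = (12, 1).
Step 2: Apply the recurrence (x_{n+1}, y_{n+1}) = (x₁x_n + 143y₁y_n, x₁y_n + y₁x_n) repeatedly.
  From (x_1, y_1) = (12, 1): x_2 = 12·12 + 143·1·1 = 287; y_2 = 12·1 + 1·12 = 24.
Step 3: Verify x_2² - 143·y_2² = 82369 - 82368 = 1 (should be 1). ✓

(x_1, y_1) = (12, 1); (x_2, y_2) = (287, 24).


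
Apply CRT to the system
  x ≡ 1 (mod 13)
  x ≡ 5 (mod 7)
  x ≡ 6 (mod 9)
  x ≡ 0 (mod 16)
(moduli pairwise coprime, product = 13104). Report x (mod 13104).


Product of moduli M = 13 · 7 · 9 · 16 = 13104.
Merge one congruence at a time:
  Start: x ≡ 1 (mod 13).
  Combine with x ≡ 5 (mod 7); new modulus lcm = 91.
    Write x = 1 + 13·t and substitute into x ≡ 5 (mod 7): 13·t ≡ 5 − 1 = 4 (mod 7).
    Reduce coefficients mod 7: 6·t ≡ 4 (mod 7).
    The inverse of 6 mod 7 is 6 (since 6·6 = 36 = 5·7 + 1), so t ≡ 6·4 = 24 ≡ 3 (mod 7).
    Then x = 1 + 13·3 = 40, valid modulo lcm(13, 7) = 91: x ≡ 40 (mod 91).
  Combine with x ≡ 6 (mod 9); new modulus lcm = 819.
    Write x = 40 + 91·t and substitute into x ≡ 6 (mod 9): 91·t ≡ 6 − 40 = -34 (mod 9).
    Reduce coefficients mod 9: 1·t ≡ 2 (mod 9).
    So t ≡ 2 (mod 9).
    Then x = 40 + 91·2 = 222, valid modulo lcm(91, 9) = 819: x ≡ 222 (mod 819).
  Combine with x ≡ 0 (mod 16); new modulus lcm = 13104.
    Write x = 222 + 819·t and substitute into x ≡ 0 (mod 16): 819·t ≡ 0 − 222 = -222 (mod 16).
    Reduce coefficients mod 16: 3·t ≡ 2 (mod 16).
    The inverse of 3 mod 16 is 11 (since 3·11 = 33 = 2·16 + 1), so t ≡ 11·2 = 22 ≡ 6 (mod 16).
    Then x = 222 + 819·6 = 5136, valid modulo lcm(819, 16) = 13104: x ≡ 5136 (mod 13104).
Verify against each original: 5136 mod 13 = 1, 5136 mod 7 = 5, 5136 mod 9 = 6, 5136 mod 16 = 0.

x ≡ 5136 (mod 13104).


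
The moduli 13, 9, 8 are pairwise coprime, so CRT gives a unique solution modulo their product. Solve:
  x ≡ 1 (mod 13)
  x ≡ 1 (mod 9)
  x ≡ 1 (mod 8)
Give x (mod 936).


Moduli 13, 9, 8 are pairwise coprime; by CRT there is a unique solution modulo M = 13 · 9 · 8 = 936.
Solve pairwise, accumulating the modulus:
  Start with x ≡ 1 (mod 13).
  Combine with x ≡ 1 (mod 9): since gcd(13, 9) = 1, we get a unique residue mod 117.
    Write x = 1 + 13·t and substitute into x ≡ 1 (mod 9): 13·t ≡ 1 − 1 = 0 (mod 9).
    Reduce coefficients mod 9: 4·t ≡ 0 (mod 9).
    The inverse of 4 mod 9 is 7 (since 4·7 = 28 = 3·9 + 1), so t ≡ 7·0 = 0 ≡ 0 (mod 9).
    Then x = 1 + 13·0 = 1, valid modulo lcm(13, 9) = 117: x ≡ 1 (mod 117).
  Combine with x ≡ 1 (mod 8): since gcd(117, 8) = 1, we get a unique residue mod 936.
    Write x = 1 + 117·t and substitute into x ≡ 1 (mod 8): 117·t ≡ 1 − 1 = 0 (mod 8).
    Reduce coefficients mod 8: 5·t ≡ 0 (mod 8).
    The inverse of 5 mod 8 is 5 (since 5·5 = 25 = 3·8 + 1), so t ≡ 5·0 = 0 ≡ 0 (mod 8).
    Then x = 1 + 117·0 = 1, valid modulo lcm(117, 8) = 936: x ≡ 1 (mod 936).
Verify: 1 mod 13 = 1 ✓, 1 mod 9 = 1 ✓, 1 mod 8 = 1 ✓.

x ≡ 1 (mod 936).


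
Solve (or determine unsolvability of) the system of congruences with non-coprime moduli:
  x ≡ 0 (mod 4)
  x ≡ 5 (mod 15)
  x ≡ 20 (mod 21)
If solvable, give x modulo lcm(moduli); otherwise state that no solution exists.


Moduli 4, 15, 21 are not pairwise coprime, so CRT works modulo lcm(m_i) when all pairwise compatibility conditions hold.
Pairwise compatibility: gcd(m_i, m_j) must divide a_i - a_j for every pair.
Merge one congruence at a time:
  Start: x ≡ 0 (mod 4).
  Combine with x ≡ 5 (mod 15): gcd(4, 15) = 1; 5 - 0 = 5, which IS divisible by 1, so compatible.
    Write x = 0 + 4·t and substitute into x ≡ 5 (mod 15): 4·t ≡ 5 − 0 = 5 (mod 15).
    The inverse of 4 mod 15 is 4 (since 4·4 = 16 = 1·15 + 1), so t ≡ 4·5 = 20 ≡ 5 (mod 15).
    Then x = 0 + 4·5 = 20, valid modulo lcm(4, 15) = 60: x ≡ 20 (mod 60).
  Combine with x ≡ 20 (mod 21): gcd(60, 21) = 3; 20 - 20 = 0, which IS divisible by 3, so compatible.
    Write x = 20 + 60·t and substitute into x ≡ 20 (mod 21): 60·t ≡ 20 − 20 = 0 (mod 21).
    Divide the congruence (and modulus) by g = 3: 20·t ≡ 0 (mod 7).
    Reduce coefficients mod 7: 6·t ≡ 0 (mod 7).
    The inverse of 6 mod 7 is 6 (since 6·6 = 36 = 5·7 + 1), so t ≡ 6·0 = 0 ≡ 0 (mod 7).
    Then x = 20 + 60·0 = 20, valid modulo lcm(60, 21) = 420: x ≡ 20 (mod 420).
Verify: 20 mod 4 = 0, 20 mod 15 = 5, 20 mod 21 = 20.

x ≡ 20 (mod 420).


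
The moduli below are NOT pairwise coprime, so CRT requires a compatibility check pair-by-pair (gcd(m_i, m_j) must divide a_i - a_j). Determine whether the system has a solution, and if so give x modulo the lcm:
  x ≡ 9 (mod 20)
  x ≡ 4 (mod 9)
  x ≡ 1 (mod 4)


Moduli 20, 9, 4 are not pairwise coprime, so CRT works modulo lcm(m_i) when all pairwise compatibility conditions hold.
Pairwise compatibility: gcd(m_i, m_j) must divide a_i - a_j for every pair.
Merge one congruence at a time:
  Start: x ≡ 9 (mod 20).
  Combine with x ≡ 4 (mod 9): gcd(20, 9) = 1; 4 - 9 = -5, which IS divisible by 1, so compatible.
    Write x = 9 + 20·t and substitute into x ≡ 4 (mod 9): 20·t ≡ 4 − 9 = -5 (mod 9).
    Reduce coefficients mod 9: 2·t ≡ 4 (mod 9).
    The inverse of 2 mod 9 is 5 (since 2·5 = 10 = 1·9 + 1), so t ≡ 5·4 = 20 ≡ 2 (mod 9).
    Then x = 9 + 20·2 = 49, valid modulo lcm(20, 9) = 180: x ≡ 49 (mod 180).
  Combine with x ≡ 1 (mod 4): gcd(180, 4) = 4; 1 - 49 = -48, which IS divisible by 4, so compatible.
    Write x = 49 + 180·t and substitute into x ≡ 1 (mod 4): 180·t ≡ 1 − 49 = -48 (mod 4).
    Divide the congruence (and modulus) by g = 4: 45·t ≡ -12 (mod 1).
    Modulo 1 every t works; take t = 0.
    Then x = 49 + 180·0 = 49, valid modulo lcm(180, 4) = 180: x ≡ 49 (mod 180).
Verify: 49 mod 20 = 9, 49 mod 9 = 4, 49 mod 4 = 1.

x ≡ 49 (mod 180).


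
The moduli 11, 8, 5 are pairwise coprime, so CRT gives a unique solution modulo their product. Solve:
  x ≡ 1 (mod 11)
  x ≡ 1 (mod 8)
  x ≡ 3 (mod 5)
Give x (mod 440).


Moduli 11, 8, 5 are pairwise coprime; by CRT there is a unique solution modulo M = 11 · 8 · 5 = 440.
Solve pairwise, accumulating the modulus:
  Start with x ≡ 1 (mod 11).
  Combine with x ≡ 1 (mod 8): since gcd(11, 8) = 1, we get a unique residue mod 88.
    Write x = 1 + 11·t and substitute into x ≡ 1 (mod 8): 11·t ≡ 1 − 1 = 0 (mod 8).
    Reduce coefficients mod 8: 3·t ≡ 0 (mod 8).
    The inverse of 3 mod 8 is 3 (since 3·3 = 9 = 1·8 + 1), so t ≡ 3·0 = 0 ≡ 0 (mod 8).
    Then x = 1 + 11·0 = 1, valid modulo lcm(11, 8) = 88: x ≡ 1 (mod 88).
  Combine with x ≡ 3 (mod 5): since gcd(88, 5) = 1, we get a unique residue mod 440.
    Write x = 1 + 88·t and substitute into x ≡ 3 (mod 5): 88·t ≡ 3 − 1 = 2 (mod 5).
    Reduce coefficients mod 5: 3·t ≡ 2 (mod 5).
    The inverse of 3 mod 5 is 2 (since 3·2 = 6 = 1·5 + 1), so t ≡ 2·2 = 4 ≡ 4 (mod 5).
    Then x = 1 + 88·4 = 353, valid modulo lcm(88, 5) = 440: x ≡ 353 (mod 440).
Verify: 353 mod 11 = 1 ✓, 353 mod 8 = 1 ✓, 353 mod 5 = 3 ✓.

x ≡ 353 (mod 440).


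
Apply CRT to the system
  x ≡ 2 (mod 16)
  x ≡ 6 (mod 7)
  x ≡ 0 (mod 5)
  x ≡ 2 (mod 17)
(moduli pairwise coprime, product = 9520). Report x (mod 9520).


Product of moduli M = 16 · 7 · 5 · 17 = 9520.
Merge one congruence at a time:
  Start: x ≡ 2 (mod 16).
  Combine with x ≡ 6 (mod 7); new modulus lcm = 112.
    Write x = 2 + 16·t and substitute into x ≡ 6 (mod 7): 16·t ≡ 6 − 2 = 4 (mod 7).
    Reduce coefficients mod 7: 2·t ≡ 4 (mod 7).
    The inverse of 2 mod 7 is 4 (since 2·4 = 8 = 1·7 + 1), so t ≡ 4·4 = 16 ≡ 2 (mod 7).
    Then x = 2 + 16·2 = 34, valid modulo lcm(16, 7) = 112: x ≡ 34 (mod 112).
  Combine with x ≡ 0 (mod 5); new modulus lcm = 560.
    Write x = 34 + 112·t and substitute into x ≡ 0 (mod 5): 112·t ≡ 0 − 34 = -34 (mod 5).
    Reduce coefficients mod 5: 2·t ≡ 1 (mod 5).
    The inverse of 2 mod 5 is 3 (since 2·3 = 6 = 1·5 + 1), so t ≡ 3·1 = 3 ≡ 3 (mod 5).
    Then x = 34 + 112·3 = 370, valid modulo lcm(112, 5) = 560: x ≡ 370 (mod 560).
  Combine with x ≡ 2 (mod 17); new modulus lcm = 9520.
    Write x = 370 + 560·t and substitute into x ≡ 2 (mod 17): 560·t ≡ 2 − 370 = -368 (mod 17).
    Reduce coefficients mod 17: 16·t ≡ 6 (mod 17).
    The inverse of 16 mod 17 is 16 (since 16·16 = 256 = 15·17 + 1), so t ≡ 16·6 = 96 ≡ 11 (mod 17).
    Then x = 370 + 560·11 = 6530, valid modulo lcm(560, 17) = 9520: x ≡ 6530 (mod 9520).
Verify against each original: 6530 mod 16 = 2, 6530 mod 7 = 6, 6530 mod 5 = 0, 6530 mod 17 = 2.

x ≡ 6530 (mod 9520).


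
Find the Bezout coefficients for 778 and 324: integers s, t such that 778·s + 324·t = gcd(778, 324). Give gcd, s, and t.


Euclidean algorithm on (778, 324) — divide until remainder is 0:
  778 = 2 · 324 + 130
  324 = 2 · 130 + 64
  130 = 2 · 64 + 2
  64 = 32 · 2 + 0
gcd(778, 324) = 2.
Track Bezout coefficients alongside the remainders: start with r₀ = 778 = a·1 + b·0 (s = 1, t = 0) and r₁ = 324 = a·0 + b·1 (s = 0, t = 1); each new remainder r_{k+1} = r_{k-1} − q_k·r_k inherits s_{k+1} = s_{k-1} − q_k·s_k, t_{k+1} = t_{k-1} − q_k·t_k, so r_k = a·s_k + b·t_k at every step:
  q = 2: r = 130, s = 1 − 2·0 = 1, t = 0 − 2·1 = -2  (check: 778·1 + 324·(-2) = 130)
  q = 2: r = 64, s = 0 − 2·1 = -2, t = 1 − 2·(-2) = 5  (check: 778·(-2) + 324·5 = 64)
  q = 2: r = 2, s = 1 − 2·(-2) = 5, t = -2 − 2·5 = -12  (check: 778·5 + 324·(-12) = 2)
The row with r = 2 (the gcd) gives the Bezout coefficients s = 5, t = -12.
Result: 778 · (5) + 324 · (-12) = 2.

gcd(778, 324) = 2; s = 5, t = -12 (check: 778·5 + 324·(-12) = 2).


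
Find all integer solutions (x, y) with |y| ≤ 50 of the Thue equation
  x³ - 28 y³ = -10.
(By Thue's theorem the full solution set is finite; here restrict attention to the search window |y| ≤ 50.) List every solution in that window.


The equation is x³ - 28y³ = -10. For fixed y, x³ = 28·y³ − 10, so a solution requires the RHS to be a perfect cube.
Strategy: iterate y from -50 to 50, compute RHS = 28·y³ − 10, and check whether it is a (positive or negative) perfect cube.
Check small values of y:
  y = 0: RHS = -10 is not a perfect cube.
  y = 1: RHS = 18 is not a perfect cube.
  y = -1: RHS = -38 is not a perfect cube.
  y = 2: RHS = 214 is not a perfect cube.
  y = -2: RHS = -234 is not a perfect cube.
  y = 3: RHS = 746 is not a perfect cube.
  y = -3: RHS = -766 is not a perfect cube.
Continuing the search up to |y| = 50 finds no solutions either.
No (x, y) in the scanned range satisfies the equation.

No integer solutions with |y| ≤ 50.


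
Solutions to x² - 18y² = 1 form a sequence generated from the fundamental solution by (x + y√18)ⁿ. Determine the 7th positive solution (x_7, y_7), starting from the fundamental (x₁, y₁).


Step 1: Find the fundamental solution (x₁, y₁) of x² - 18y² = 1.
  Expand √18 as a continued fraction. a₀ = ⌊√18⌋ = 4; iterate m_{k+1} = d_k·a_k − m_k, d_{k+1} = (18 − m_{k+1}²)/d_k, a_{k+1} = ⌊(a₀ + m_{k+1})/d_{k+1}⌋ (starting m₀ = 0, d₀ = 1), with convergents p_k = a_k·p_{k-1} + p_{k-2}, q_k = a_k·q_{k-1} + q_{k-2} (p₋₁ = 1, q₋₁ = 0):
  k = 0: a₀ = 4; p₀/q₀ = 4/1; p₀² − 18·q₀² = 16 − 18 = -2.
  k = 1: m = 4, d = 2, a = ⌊(4 + 4)/2⌋ = 4; p/q = (4·4 + 1)/(4·1 + 0) = 17/4; p² − 18·q² = 289 − 288 = 1.
  The first convergent with p² − 18·q² = 1 gives the fundamental solution (x₁, y₁) = (17, 4).
Step 2: Apply the recurrence (x_{n+1}, y_{n+1}) = (x₁x_n + 18y₁y_n, x₁y_n + y₁x_n) repeatedly.
  From (x_1, y_1) = (17, 4): x_2 = 17·17 + 18·4·4 = 577; y_2 = 17·4 + 4·17 = 136.
  From (x_2, y_2) = (577, 136): x_3 = 17·577 + 18·4·136 = 19601; y_3 = 17·136 + 4·577 = 4620.
  From (x_3, y_3) = (19601, 4620): x_4 = 17·19601 + 18·4·4620 = 665857; y_4 = 17·4620 + 4·19601 = 156944.
  From (x_4, y_4) = (665857, 156944): x_5 = 17·665857 + 18·4·156944 = 22619537; y_5 = 17·156944 + 4·665857 = 5331476.
  From (x_5, y_5) = (22619537, 5331476): x_6 = 17·22619537 + 18·4·5331476 = 768398401; y_6 = 17·5331476 + 4·22619537 = 181113240.
  From (x_6, y_6) = (768398401, 181113240): x_7 = 17·768398401 + 18·4·181113240 = 26102926097; y_7 = 17·181113240 + 4·768398401 = 6152518684.
Step 3: Verify x_7² - 18·y_7² = 681362750825443653409 - 681362750825443653408 = 1 (should be 1). ✓

(x_1, y_1) = (17, 4); (x_7, y_7) = (26102926097, 6152518684).


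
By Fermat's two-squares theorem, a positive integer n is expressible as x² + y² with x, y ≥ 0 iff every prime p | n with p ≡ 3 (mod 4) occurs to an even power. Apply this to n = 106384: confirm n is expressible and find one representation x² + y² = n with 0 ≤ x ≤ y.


Step 1: Factor n = 106384 = 2^4 · 61 · 109.
Step 2: Check the mod-4 condition on each prime factor: 2 = 2 (special); 61 ≡ 1 (mod 4), exponent 1; 109 ≡ 1 (mod 4), exponent 1.
All primes ≡ 3 (mod 4) appear to even exponent (or don't appear), so by the two-squares theorem n IS expressible as a sum of two squares.
Step 3: Build a representation. Group n = k² · m with k = 4 and m = 61 · 109 = 6649 (a product of primes ≡ 1 (mod 4)); a representation of m scales to one of n via (k·x)² + (k·y)² = k²(x² + y²). Each prime p ≡ 1 (mod 4) is itself a sum of two squares; find a² by testing p − a² for a perfect square:
  61: 61 − 1² = 60, 61 − 2² = 57, 61 − 3² = 52, 61 − 4² = 45, 61 − 5² = 36 = 6² ⇒ 61 = 5² + 6².
  109: 109 − 1² = 108, 109 − 2² = 105, 109 − 3² = 100 = 10² ⇒ 109 = 3² + 10².
  Combine using the Brahmagupta–Fibonacci identity (a² + b²)(c² + d²) = (ac − bd)² + (ad + bc)² = (ac + bd)² + (ad − bc)²:
  61 · 109 = 6649: from (5² + 6²)(3² + 10²), take (5·3 − 6·10, 5·10 + 6·3) = (15 − 60, 50 + 18) = (-45, 68); dropping signs (only squares matter) gives (45, 68); check 45² + 68² = 2025 + 4624 = 6649 ✓.
  Scale by k = 4: (4·45, 4·68) = (180, 272).
Step 4: Order so x ≤ y and verify: 180² + 272² = 32400 + 73984 = 106384 = n. ✓

n = 106384 = 180² + 272² (one valid representation with x ≤ y).


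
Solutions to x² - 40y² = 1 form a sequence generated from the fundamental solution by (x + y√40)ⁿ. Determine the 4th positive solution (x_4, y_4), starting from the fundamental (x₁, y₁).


Step 1: Find the fundamental solution (x₁, y₁) of x² - 40y² = 1.
  Expand √40 as a continued fraction. a₀ = ⌊√40⌋ = 6; iterate m_{k+1} = d_k·a_k − m_k, d_{k+1} = (40 − m_{k+1}²)/d_k, a_{k+1} = ⌊(a₀ + m_{k+1})/d_{k+1}⌋ (starting m₀ = 0, d₀ = 1), with convergents p_k = a_k·p_{k-1} + p_{k-2}, q_k = a_k·q_{k-1} + q_{k-2} (p₋₁ = 1, q₋₁ = 0):
  k = 0: a₀ = 6; p₀/q₀ = 6/1; p₀² − 40·q₀² = 36 − 40 = -4.
  k = 1: m = 6, d = 4, a = ⌊(6 + 6)/4⌋ = 3; p/q = (3·6 + 1)/(3·1 + 0) = 19/3; p² − 40·q² = 361 − 360 = 1.
  The first convergent with p² − 40·q² = 1 gives the fundamental solution (x₁, y₁) = (19, 3).
Step 2: Apply the recurrence (x_{n+1}, y_{n+1}) = (x₁x_n + 40y₁y_n, x₁y_n + y₁x_n) repeatedly.
  From (x_1, y_1) = (19, 3): x_2 = 19·19 + 40·3·3 = 721; y_2 = 19·3 + 3·19 = 114.
  From (x_2, y_2) = (721, 114): x_3 = 19·721 + 40·3·114 = 27379; y_3 = 19·114 + 3·721 = 4329.
  From (x_3, y_3) = (27379, 4329): x_4 = 19·27379 + 40·3·4329 = 1039681; y_4 = 19·4329 + 3·27379 = 164388.
Step 3: Verify x_4² - 40·y_4² = 1080936581761 - 1080936581760 = 1 (should be 1). ✓

(x_1, y_1) = (19, 3); (x_4, y_4) = (1039681, 164388).


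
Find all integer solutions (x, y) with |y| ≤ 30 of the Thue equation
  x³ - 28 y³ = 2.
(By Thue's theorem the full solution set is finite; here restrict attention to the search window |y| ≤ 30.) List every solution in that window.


The equation is x³ - 28y³ = 2. For fixed y, x³ = 28·y³ + 2, so a solution requires the RHS to be a perfect cube.
Strategy: iterate y from -30 to 30, compute RHS = 28·y³ + 2, and check whether it is a (positive or negative) perfect cube.
Check small values of y:
  y = 0: RHS = 2 is not a perfect cube.
  y = 1: RHS = 30 is not a perfect cube.
  y = -1: RHS = -26 is not a perfect cube.
  y = 2: RHS = 226 is not a perfect cube.
  y = -2: RHS = -222 is not a perfect cube.
  y = 3: RHS = 758 is not a perfect cube.
  y = -3: RHS = -754 is not a perfect cube.
Continuing the search up to |y| = 30 finds no solutions either.
No (x, y) in the scanned range satisfies the equation.

No integer solutions with |y| ≤ 30.


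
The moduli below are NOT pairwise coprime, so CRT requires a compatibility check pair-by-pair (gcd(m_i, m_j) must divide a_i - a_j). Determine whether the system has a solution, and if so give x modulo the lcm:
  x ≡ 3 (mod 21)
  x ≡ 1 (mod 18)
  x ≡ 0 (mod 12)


Moduli 21, 18, 12 are not pairwise coprime, so CRT works modulo lcm(m_i) when all pairwise compatibility conditions hold.
Pairwise compatibility: gcd(m_i, m_j) must divide a_i - a_j for every pair.
Merge one congruence at a time:
  Start: x ≡ 3 (mod 21).
  Combine with x ≡ 1 (mod 18): gcd(21, 18) = 3, and 1 - 3 = -2 is NOT divisible by 3.
    ⇒ system is inconsistent (no integer solution).

No solution (the system is inconsistent).
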